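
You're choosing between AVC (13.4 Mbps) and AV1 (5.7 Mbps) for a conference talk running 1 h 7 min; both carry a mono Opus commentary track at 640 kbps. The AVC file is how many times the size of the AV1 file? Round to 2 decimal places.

2.21

1 h 7 min = 67 min = 4020 s
Audio: 640 kbps = 0.640 Mbps.
AVC: 14.040 Mbps × 4020 s = 56440.8 Mb = 7.055 GB.
AV1: 6.340 Mbps × 4020 s = 25486.8 Mb = 3.186 GB.
Ratio: 7.055 / 3.186 = 2.215.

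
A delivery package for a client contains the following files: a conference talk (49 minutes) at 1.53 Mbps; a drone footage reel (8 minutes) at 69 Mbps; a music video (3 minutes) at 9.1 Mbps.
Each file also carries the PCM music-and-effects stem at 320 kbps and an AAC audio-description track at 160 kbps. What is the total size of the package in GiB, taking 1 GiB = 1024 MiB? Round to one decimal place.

4.8 GiB

Audio total: 320 + 160 = 480 kbps = 0.480 Mbps.
conference talk: 2.010 Mbps × 2940 s = 5909.4 Mb
drone footage reel: 69.480 Mbps × 480 s = 33350.4 Mb
music video: 9.580 Mbps × 180 s = 1724.4 Mb
Total: 40984.2 Mb = 5123.0 MB.
= 4.771 GiB.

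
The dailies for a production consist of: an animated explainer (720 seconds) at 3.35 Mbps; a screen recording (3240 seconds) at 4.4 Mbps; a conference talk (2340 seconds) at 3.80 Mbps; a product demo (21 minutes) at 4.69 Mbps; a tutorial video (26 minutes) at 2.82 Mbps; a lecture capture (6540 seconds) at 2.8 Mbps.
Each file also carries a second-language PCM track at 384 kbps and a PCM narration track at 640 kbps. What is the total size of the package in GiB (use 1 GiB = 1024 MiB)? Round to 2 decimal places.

Audio total: 384 + 640 = 1024 kbps = 1.024 Mbps.
animated explainer: 4.374 Mbps × 720 s = 3149.3 Mb
screen recording: 5.424 Mbps × 3240 s = 17573.8 Mb
conference talk: 4.824 Mbps × 2340 s = 11288.2 Mb
product demo: 5.714 Mbps × 1260 s = 7199.6 Mb
tutorial video: 3.844 Mbps × 1560 s = 5996.6 Mb
lecture capture: 3.824 Mbps × 6540 s = 25009.0 Mb
Total: 70216.4 Mb = 8777.1 MB.
= 8.174 GiB.

8.17 GiB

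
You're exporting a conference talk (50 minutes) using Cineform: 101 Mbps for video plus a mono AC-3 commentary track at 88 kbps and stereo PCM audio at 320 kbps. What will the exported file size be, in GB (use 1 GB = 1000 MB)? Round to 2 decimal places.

50 min = 3000 s
Audio total: 88 + 320 = 408 kbps = 0.408 Mbps.
Total bitrate: 101 + 0.408 = 101.408 Mbps.
Stream data: 101.408 Mbps × 3000 s = 304224.0 Mb.
304,224 Mb ÷ 8 = 38,028 MB → 38.03 GB.

38.03 GB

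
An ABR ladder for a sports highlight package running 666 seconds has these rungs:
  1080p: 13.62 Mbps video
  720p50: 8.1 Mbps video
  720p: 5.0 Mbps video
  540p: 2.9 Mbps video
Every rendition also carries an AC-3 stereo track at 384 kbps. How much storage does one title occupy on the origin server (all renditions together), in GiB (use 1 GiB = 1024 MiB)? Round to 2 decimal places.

Audio: 384 kbps = 0.384 Mbps.
Sum of rendition bitrates: (13.62+0.384) + (8.1+0.384) + (5.0+0.384) + (2.9+0.384) = 31.156 Mbps.
× 666 s = 20,750 Mb = 2,594 MB = 2.416 GiB.

2.42 GiB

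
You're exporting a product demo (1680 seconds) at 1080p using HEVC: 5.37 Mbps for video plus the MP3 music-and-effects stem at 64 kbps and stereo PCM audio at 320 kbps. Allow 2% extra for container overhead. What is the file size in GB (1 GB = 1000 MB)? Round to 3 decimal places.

Audio total: 64 + 320 = 384 kbps = 0.384 Mbps.
Total bitrate: 5.37 + 0.384 = 5.754 Mbps.
Stream data: 5.754 Mbps × 1680 s = 9666.7 Mb.
With 2% container overhead: ×1.02.
9,860 Mb ÷ 8 = 1,233 MB → 1.233 GB.

1.233 GB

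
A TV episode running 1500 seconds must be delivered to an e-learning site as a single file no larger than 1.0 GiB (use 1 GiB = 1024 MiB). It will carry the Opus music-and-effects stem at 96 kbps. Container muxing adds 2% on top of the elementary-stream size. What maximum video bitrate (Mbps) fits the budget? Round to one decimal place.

Budget: 1.0 GiB = 8589.9 Mb.
Stream payload after overhead: 8589.9 / 1.02 = 8421.5 Mb.
Total bitrate budget: 8421.5 Mb / 1500 s = 5.614 Mbps.
Audio: 96 kbps = 0.096 Mbps.
Video: 5.614 − 0.096 = 5.518 Mbps.

5.5 Mbps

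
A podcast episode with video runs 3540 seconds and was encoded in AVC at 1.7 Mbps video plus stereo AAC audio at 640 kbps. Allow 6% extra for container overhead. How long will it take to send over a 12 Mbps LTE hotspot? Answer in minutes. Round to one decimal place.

Audio: 640 kbps = 0.640 Mbps.
Total bitrate: 2.340 Mbps.
File: 2.340 Mbps × 3540 s = 8283.6 Mb.
With 6% container overhead: ×1.06. → 8780.6 Mb.
At 12 Mbps: 8780.6 / 12 = 731.7 s ≈ 12.2 minutes.

12.2 minutes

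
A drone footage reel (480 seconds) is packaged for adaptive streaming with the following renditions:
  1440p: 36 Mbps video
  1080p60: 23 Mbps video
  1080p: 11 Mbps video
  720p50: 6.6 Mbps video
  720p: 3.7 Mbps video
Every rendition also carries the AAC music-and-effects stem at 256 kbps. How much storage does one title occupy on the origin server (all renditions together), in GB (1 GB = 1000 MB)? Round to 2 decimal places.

4.89 GB

Audio: 256 kbps = 0.256 Mbps.
Sum of rendition bitrates: (36+0.256) + (23+0.256) + (11+0.256) + (6.6+0.256) + (3.7+0.256) = 81.580 Mbps.
× 480 s = 39,158 Mb = 4,895 MB = 4.895 GB.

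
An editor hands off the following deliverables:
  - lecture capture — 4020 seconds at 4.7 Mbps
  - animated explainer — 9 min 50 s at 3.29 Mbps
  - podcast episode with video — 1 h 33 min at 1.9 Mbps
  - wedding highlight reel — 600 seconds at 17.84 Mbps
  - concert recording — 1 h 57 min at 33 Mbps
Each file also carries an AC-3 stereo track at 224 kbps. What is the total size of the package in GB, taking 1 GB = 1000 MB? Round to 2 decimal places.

Audio: 224 kbps = 0.224 Mbps.
lecture capture: 4.924 Mbps × 4020 s = 19794.5 Mb
animated explainer: 3.514 Mbps × 590 s = 2073.3 Mb
podcast episode with video: 2.124 Mbps × 5580 s = 11851.9 Mb
wedding highlight reel: 18.064 Mbps × 600 s = 10838.4 Mb
concert recording: 33.224 Mbps × 7020 s = 233232.5 Mb
Total: 277790.5 Mb = 34723.8 MB.
= 34.72 GB.

34.72 GB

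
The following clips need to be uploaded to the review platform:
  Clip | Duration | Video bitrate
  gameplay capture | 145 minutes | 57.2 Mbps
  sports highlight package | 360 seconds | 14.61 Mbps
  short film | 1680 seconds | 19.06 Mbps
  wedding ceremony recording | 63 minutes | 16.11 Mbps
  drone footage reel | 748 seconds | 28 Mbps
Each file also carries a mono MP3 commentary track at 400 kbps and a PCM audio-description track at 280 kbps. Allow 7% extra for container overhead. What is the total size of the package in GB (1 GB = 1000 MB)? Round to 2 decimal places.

83.88 GB

Audio total: 400 + 280 = 680 kbps = 0.680 Mbps.
gameplay capture: 57.880 Mbps × 8700 s × 1.07 = 538804.9 Mb
sports highlight package: 15.290 Mbps × 360 s × 1.07 = 5889.7 Mb
short film: 19.740 Mbps × 1680 s × 1.07 = 35484.6 Mb
wedding ceremony recording: 16.790 Mbps × 3780 s × 1.07 = 67908.8 Mb
drone footage reel: 28.680 Mbps × 748 s × 1.07 = 22954.3 Mb
Total: 671042.4 Mb = 83880.3 MB.
= 83.88 GB.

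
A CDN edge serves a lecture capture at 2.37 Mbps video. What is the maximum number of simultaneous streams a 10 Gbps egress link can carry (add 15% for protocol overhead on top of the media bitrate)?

3669

On the wire with 15% overhead: 2.725 Mbps.
10 Gbps = 10,000 Mbps; 10,000 / 2.725 = 3669.05 → 3669 viewers.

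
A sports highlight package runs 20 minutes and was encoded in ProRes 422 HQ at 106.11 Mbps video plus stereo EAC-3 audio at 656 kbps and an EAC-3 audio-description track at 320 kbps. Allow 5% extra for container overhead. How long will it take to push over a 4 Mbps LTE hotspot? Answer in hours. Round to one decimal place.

9.4 hours

20 min = 1200 s
Audio total: 656 + 320 = 976 kbps = 0.976 Mbps.
Total bitrate: 107.086 Mbps.
File: 107.086 Mbps × 1200 s = 128503.2 Mb.
With 5% container overhead: ×1.05. → 134928.4 Mb.
At 4 Mbps: 134928.4 / 4 = 33732.1 s ≈ 9.37 hours.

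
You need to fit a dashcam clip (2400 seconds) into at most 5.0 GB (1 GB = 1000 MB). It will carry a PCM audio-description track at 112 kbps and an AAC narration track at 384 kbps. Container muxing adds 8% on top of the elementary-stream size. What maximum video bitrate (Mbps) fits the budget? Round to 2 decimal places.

14.94 Mbps

Budget: 5.0 GB = 40000.0 Mb.
Stream payload after overhead: 40000.0 / 1.08 = 37037.0 Mb.
Total bitrate budget: 37037.0 Mb / 2400 s = 15.432 Mbps.
Audio total: 112 + 384 = 496 kbps = 0.496 Mbps.
Video: 15.432 − 0.496 = 14.936 Mbps.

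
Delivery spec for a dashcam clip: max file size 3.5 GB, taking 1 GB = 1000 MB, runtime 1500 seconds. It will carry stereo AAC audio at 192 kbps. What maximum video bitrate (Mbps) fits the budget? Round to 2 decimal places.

18.47 Mbps

Budget: 3.5 GB = 28000.0 Mb.
Total bitrate budget: 28000.0 Mb / 1500 s = 18.667 Mbps.
Audio: 192 kbps = 0.192 Mbps.
Video: 18.667 − 0.192 = 18.475 Mbps.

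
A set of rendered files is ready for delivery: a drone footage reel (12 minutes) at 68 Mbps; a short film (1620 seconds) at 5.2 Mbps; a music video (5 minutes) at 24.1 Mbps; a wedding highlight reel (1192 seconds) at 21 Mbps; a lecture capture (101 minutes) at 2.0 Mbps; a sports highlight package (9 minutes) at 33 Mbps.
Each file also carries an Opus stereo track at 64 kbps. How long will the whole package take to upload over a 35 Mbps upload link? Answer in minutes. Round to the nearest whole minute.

Audio: 64 kbps = 0.064 Mbps.
drone footage reel: 68.064 Mbps × 720 s = 49006.1 Mb
short film: 5.264 Mbps × 1620 s = 8527.7 Mb
music video: 24.164 Mbps × 300 s = 7249.2 Mb
wedding highlight reel: 21.064 Mbps × 1192 s = 25108.3 Mb
lecture capture: 2.064 Mbps × 6060 s = 12507.8 Mb
sports highlight package: 33.064 Mbps × 540 s = 17854.6 Mb
Total: 120253.6 Mb = 15031.7 MB.
At 35 Mbps: 120253.6 / 35 = 3436 s ≈ 57.3 minutes.

57 minutes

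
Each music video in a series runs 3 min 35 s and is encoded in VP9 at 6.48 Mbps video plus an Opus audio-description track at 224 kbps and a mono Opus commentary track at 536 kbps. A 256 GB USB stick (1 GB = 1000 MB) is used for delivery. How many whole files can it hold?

3 min 35 s = 215 s
Audio total: 224 + 536 = 760 kbps = 0.760 Mbps.
Total bitrate: 7.240 Mbps.
Per item: 7.240 Mbps × 215 s = 1,557 Mb = 194.6 MB.
Capacity: 256 GB = 2,048,000 Mb; 1315.69 items → 1315 complete.

1315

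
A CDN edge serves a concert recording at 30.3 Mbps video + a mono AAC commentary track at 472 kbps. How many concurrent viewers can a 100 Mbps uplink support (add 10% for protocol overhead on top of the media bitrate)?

2

Audio: 472 kbps = 0.472 Mbps.
Per-viewer media rate: 30.772 Mbps.
On the wire with 10% overhead: 33.849 Mbps.
100 Mbps = 100.0 Mbps; 100.0 / 33.849 = 2.95 → 2 viewers.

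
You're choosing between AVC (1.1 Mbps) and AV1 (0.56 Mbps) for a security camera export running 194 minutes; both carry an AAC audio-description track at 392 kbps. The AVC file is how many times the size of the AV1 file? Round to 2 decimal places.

194 min = 11640 s
Audio: 392 kbps = 0.392 Mbps.
AVC: 1.492 Mbps × 11640 s = 17366.9 Mb = 2.171 GB.
AV1: 0.952 Mbps × 11640 s = 11081.3 Mb = 1.385 GB.
Ratio: 2.171 / 1.385 = 1.567.

1.57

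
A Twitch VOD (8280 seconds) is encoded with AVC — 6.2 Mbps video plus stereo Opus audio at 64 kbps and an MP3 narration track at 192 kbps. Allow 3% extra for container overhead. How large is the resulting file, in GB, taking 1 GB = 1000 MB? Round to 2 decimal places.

6.88 GB

Audio total: 64 + 192 = 256 kbps = 0.256 Mbps.
Total bitrate: 6.2 + 0.256 = 6.456 Mbps.
Stream data: 6.456 Mbps × 8280 s = 53455.7 Mb.
With 3% container overhead: ×1.03.
55,059 Mb ÷ 8 = 6,882 MB → 6.882 GB.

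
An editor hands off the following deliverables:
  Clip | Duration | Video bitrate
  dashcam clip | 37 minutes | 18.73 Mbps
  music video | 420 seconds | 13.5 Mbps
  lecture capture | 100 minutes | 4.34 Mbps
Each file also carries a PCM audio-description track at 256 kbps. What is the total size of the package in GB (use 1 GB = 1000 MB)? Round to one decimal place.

Audio: 256 kbps = 0.256 Mbps.
dashcam clip: 18.986 Mbps × 2220 s = 42148.9 Mb
music video: 13.756 Mbps × 420 s = 5777.5 Mb
lecture capture: 4.596 Mbps × 6000 s = 27576.0 Mb
Total: 75502.4 Mb = 9437.8 MB.
= 9.438 GB.

9.4 GB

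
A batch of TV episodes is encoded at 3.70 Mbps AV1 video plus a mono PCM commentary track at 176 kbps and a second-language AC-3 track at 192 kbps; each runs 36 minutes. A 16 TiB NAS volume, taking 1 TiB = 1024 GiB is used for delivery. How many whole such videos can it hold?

16016

36 min = 2160 s
Audio total: 176 + 192 = 368 kbps = 0.368 Mbps.
Total bitrate: 4.068 Mbps.
Per item: 4.068 Mbps × 2160 s = 8,787 Mb = 1,098 MB.
Capacity: 16 TiB = 140,737,488 Mb; 16016.78 items → 16016 complete.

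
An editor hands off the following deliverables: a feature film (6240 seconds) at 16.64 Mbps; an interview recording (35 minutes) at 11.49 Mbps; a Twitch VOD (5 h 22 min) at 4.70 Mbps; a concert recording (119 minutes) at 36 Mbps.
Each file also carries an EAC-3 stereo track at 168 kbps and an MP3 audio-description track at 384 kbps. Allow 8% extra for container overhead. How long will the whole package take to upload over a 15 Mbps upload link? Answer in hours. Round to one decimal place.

Audio total: 168 + 384 = 552 kbps = 0.552 Mbps.
feature film: 17.192 Mbps × 6240 s × 1.08 = 115860.3 Mb
interview recording: 12.042 Mbps × 2100 s × 1.08 = 27311.3 Mb
Twitch VOD: 5.252 Mbps × 19320 s × 1.08 = 109586.1 Mb
concert recording: 36.552 Mbps × 7140 s × 1.08 = 281859.8 Mb
Total: 534617.5 Mb = 66827.2 MB.
At 15 Mbps: 534617.5 / 15 = 35641 s ≈ 9.9 hours.

9.9 hours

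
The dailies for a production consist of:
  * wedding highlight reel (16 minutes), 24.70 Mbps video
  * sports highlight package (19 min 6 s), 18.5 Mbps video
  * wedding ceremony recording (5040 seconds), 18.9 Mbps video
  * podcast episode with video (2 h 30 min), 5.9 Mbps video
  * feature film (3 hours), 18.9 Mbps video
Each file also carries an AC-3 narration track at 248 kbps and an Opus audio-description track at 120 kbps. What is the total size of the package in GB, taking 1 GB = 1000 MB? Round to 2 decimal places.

Audio total: 248 + 120 = 368 kbps = 0.368 Mbps.
wedding highlight reel: 25.068 Mbps × 960 s = 24065.3 Mb
sports highlight package: 18.868 Mbps × 1146 s = 21622.7 Mb
wedding ceremony recording: 19.268 Mbps × 5040 s = 97110.7 Mb
podcast episode with video: 6.268 Mbps × 9000 s = 56412.0 Mb
feature film: 19.268 Mbps × 10800 s = 208094.4 Mb
Total: 407305.1 Mb = 50913.1 MB.
= 50.91 GB.

50.91 GB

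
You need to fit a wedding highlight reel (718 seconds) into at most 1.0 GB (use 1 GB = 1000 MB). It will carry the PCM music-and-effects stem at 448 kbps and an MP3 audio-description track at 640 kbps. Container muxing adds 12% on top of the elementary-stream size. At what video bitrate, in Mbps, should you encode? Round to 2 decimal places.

8.86 Mbps

Budget: 1.0 GB = 8000.0 Mb.
Stream payload after overhead: 8000.0 / 1.12 = 7142.9 Mb.
Total bitrate budget: 7142.9 Mb / 718 s = 9.948 Mbps.
Audio total: 448 + 640 = 1088 kbps = 1.088 Mbps.
Video: 9.948 − 1.088 = 8.860 Mbps.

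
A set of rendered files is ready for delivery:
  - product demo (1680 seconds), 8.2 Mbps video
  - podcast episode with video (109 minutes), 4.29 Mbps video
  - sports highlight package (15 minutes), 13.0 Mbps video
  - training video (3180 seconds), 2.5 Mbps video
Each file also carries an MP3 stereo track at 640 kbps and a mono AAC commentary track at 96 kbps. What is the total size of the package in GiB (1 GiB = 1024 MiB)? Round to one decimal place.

8.2 GiB

Audio total: 640 + 96 = 736 kbps = 0.736 Mbps.
product demo: 8.936 Mbps × 1680 s = 15012.5 Mb
podcast episode with video: 5.026 Mbps × 6540 s = 32870.0 Mb
sports highlight package: 13.736 Mbps × 900 s = 12362.4 Mb
training video: 3.236 Mbps × 3180 s = 10290.5 Mb
Total: 70535.4 Mb = 8816.9 MB.
= 8.211 GiB.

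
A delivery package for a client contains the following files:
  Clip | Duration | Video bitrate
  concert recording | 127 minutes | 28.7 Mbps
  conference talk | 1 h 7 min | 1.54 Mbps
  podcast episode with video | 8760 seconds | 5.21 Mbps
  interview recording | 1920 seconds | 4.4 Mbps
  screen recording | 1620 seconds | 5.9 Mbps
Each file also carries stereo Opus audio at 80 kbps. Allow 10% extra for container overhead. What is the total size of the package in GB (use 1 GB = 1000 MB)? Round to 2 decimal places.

39.94 GB

Audio: 80 kbps = 0.080 Mbps.
concert recording: 28.780 Mbps × 7620 s × 1.10 = 241234.0 Mb
conference talk: 1.620 Mbps × 4020 s × 1.10 = 7163.6 Mb
podcast episode with video: 5.290 Mbps × 8760 s × 1.10 = 50974.4 Mb
interview recording: 4.480 Mbps × 1920 s × 1.10 = 9461.8 Mb
screen recording: 5.980 Mbps × 1620 s × 1.10 = 10656.4 Mb
Total: 319490.2 Mb = 39936.3 MB.
= 39.94 GB.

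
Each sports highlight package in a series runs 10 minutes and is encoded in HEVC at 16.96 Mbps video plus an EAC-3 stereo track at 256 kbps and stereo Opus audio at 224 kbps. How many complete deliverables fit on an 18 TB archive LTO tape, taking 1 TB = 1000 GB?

13761

10 min = 600 s
Audio total: 256 + 224 = 480 kbps = 0.480 Mbps.
Total bitrate: 17.440 Mbps.
Per item: 17.440 Mbps × 600 s = 10,464 Mb = 1,308 MB.
Capacity: 18 TB = 144,000,000 Mb; 13761.47 items → 13761 complete.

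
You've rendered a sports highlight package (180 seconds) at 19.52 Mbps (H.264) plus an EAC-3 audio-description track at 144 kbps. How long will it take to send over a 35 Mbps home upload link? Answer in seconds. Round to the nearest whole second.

101 seconds

Audio: 144 kbps = 0.144 Mbps.
Total bitrate: 19.664 Mbps.
File: 19.664 Mbps × 180 s = 3539.5 Mb.
At 35 Mbps: 3539.5 / 35 = 101.1 s ≈ 101 seconds.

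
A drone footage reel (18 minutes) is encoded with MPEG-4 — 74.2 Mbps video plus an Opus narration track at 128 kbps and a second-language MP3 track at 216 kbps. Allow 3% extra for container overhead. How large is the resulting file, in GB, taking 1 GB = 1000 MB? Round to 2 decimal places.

18 min = 1080 s
Audio total: 128 + 216 = 344 kbps = 0.344 Mbps.
Total bitrate: 74.2 + 0.344 = 74.544 Mbps.
Stream data: 74.544 Mbps × 1080 s = 80507.5 Mb.
With 3% container overhead: ×1.03.
82,923 Mb ÷ 8 = 10,365 MB → 10.37 GB.

10.37 GB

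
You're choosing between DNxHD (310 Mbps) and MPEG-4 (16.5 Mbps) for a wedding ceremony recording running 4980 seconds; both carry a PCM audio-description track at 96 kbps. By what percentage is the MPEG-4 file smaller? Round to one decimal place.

Audio: 96 kbps = 0.096 Mbps.
DNxHD: 310.096 Mbps × 4980 s = 1544278.1 Mb = 179.778 GiB.
MPEG-4: 16.596 Mbps × 4980 s = 82648.1 Mb = 9.622 GiB.
Reduction: (1 − 9.622/179.778) × 100 = 94.65%.

94.6%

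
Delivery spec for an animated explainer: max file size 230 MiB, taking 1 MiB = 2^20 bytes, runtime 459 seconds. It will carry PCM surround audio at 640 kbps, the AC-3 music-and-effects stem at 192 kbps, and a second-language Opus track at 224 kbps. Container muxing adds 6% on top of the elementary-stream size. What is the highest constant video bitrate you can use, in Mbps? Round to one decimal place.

2.9 Mbps

Budget: 230 MiB = 1929.4 Mb.
Stream payload after overhead: 1929.4 / 1.06 = 1820.2 Mb.
Total bitrate budget: 1820.2 Mb / 459 s = 3.966 Mbps.
Audio total: 640 + 192 + 224 = 1056 kbps = 1.056 Mbps.
Video: 3.966 − 1.056 = 2.910 Mbps.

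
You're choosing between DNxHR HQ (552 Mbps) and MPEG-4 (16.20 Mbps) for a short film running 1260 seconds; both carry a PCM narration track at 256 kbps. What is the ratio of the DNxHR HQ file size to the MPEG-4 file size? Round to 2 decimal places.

33.56

Audio: 256 kbps = 0.256 Mbps.
DNxHR HQ: 552.256 Mbps × 1260 s = 695842.6 Mb = 86.980 GB.
MPEG-4: 16.456 Mbps × 1260 s = 20734.6 Mb = 2.592 GB.
Ratio: 86.980 / 2.592 = 33.560.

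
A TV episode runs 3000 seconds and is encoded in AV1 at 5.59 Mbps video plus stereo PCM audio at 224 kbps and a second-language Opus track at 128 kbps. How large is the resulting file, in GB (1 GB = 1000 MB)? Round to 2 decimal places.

Audio total: 224 + 128 = 352 kbps = 0.352 Mbps.
Total bitrate: 5.59 + 0.352 = 5.942 Mbps.
Stream data: 5.942 Mbps × 3000 s = 17826.0 Mb.
17,826 Mb ÷ 8 = 2,228 MB → 2.228 GB.

2.23 GB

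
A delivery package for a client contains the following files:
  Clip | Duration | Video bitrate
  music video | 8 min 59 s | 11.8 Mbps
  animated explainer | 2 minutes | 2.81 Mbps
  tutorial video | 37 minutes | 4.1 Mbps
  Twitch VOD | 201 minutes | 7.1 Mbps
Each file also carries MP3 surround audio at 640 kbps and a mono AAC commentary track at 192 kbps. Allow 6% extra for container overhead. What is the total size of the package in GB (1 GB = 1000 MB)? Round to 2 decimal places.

Audio total: 640 + 192 = 832 kbps = 0.832 Mbps.
music video: 12.632 Mbps × 539 s × 1.06 = 7217.2 Mb
animated explainer: 3.642 Mbps × 120 s × 1.06 = 463.3 Mb
tutorial video: 4.932 Mbps × 2220 s × 1.06 = 11606.0 Mb
Twitch VOD: 7.932 Mbps × 12060 s × 1.06 = 101399.5 Mb
Total: 120685.9 Mb = 15085.7 MB.
= 15.09 GB.

15.09 GB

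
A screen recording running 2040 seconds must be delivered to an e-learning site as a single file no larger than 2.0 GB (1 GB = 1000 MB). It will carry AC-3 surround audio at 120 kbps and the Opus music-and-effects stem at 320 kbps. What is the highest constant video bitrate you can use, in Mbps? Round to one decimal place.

Budget: 2.0 GB = 16000.0 Mb.
Total bitrate budget: 16000.0 Mb / 2040 s = 7.843 Mbps.
Audio total: 120 + 320 = 440 kbps = 0.440 Mbps.
Video: 7.843 − 0.440 = 7.403 Mbps.

7.4 Mbps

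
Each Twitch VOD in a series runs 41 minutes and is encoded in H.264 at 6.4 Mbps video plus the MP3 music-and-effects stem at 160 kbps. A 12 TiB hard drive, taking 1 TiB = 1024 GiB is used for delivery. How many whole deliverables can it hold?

6540

41 min = 2460 s
Audio: 160 kbps = 0.160 Mbps.
Total bitrate: 6.560 Mbps.
Per item: 6.560 Mbps × 2460 s = 16,138 Mb = 2,017 MB.
Capacity: 12 TiB = 105,553,116 Mb; 6540.82 items → 6540 complete.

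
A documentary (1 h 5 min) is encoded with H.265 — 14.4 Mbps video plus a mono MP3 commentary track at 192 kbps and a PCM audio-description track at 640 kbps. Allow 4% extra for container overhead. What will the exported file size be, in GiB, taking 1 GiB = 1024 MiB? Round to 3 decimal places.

7.192 GiB

1 h 5 min = 65 min = 3900 s
Audio total: 192 + 640 = 832 kbps = 0.832 Mbps.
Total bitrate: 14.4 + 0.832 = 15.232 Mbps.
Stream data: 15.232 Mbps × 3900 s = 59404.8 Mb.
With 4% container overhead: ×1.04.
61,781 Mb = 7,722,624,000 bytes ÷ 1,073,741,824 = 7.192 GiB.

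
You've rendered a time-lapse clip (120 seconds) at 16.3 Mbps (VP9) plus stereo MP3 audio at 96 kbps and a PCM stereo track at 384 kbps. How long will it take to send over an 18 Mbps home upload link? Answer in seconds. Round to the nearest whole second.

112 seconds

Audio total: 96 + 384 = 480 kbps = 0.480 Mbps.
Total bitrate: 16.780 Mbps.
File: 16.780 Mbps × 120 s = 2013.6 Mb.
At 18 Mbps: 2013.6 / 18 = 111.9 s ≈ 112 seconds.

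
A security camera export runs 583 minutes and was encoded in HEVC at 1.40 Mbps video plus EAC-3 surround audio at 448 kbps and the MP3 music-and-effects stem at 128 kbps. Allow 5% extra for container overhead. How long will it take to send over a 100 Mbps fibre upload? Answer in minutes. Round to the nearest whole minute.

583 min = 34980 s
Audio total: 448 + 128 = 576 kbps = 0.576 Mbps.
Total bitrate: 1.976 Mbps.
File: 1.976 Mbps × 34980 s = 69120.5 Mb.
With 5% container overhead: ×1.05. → 72576.5 Mb.
At 100 Mbps: 72576.5 / 100 = 725.8 s ≈ 12.1 minutes.

12 minutes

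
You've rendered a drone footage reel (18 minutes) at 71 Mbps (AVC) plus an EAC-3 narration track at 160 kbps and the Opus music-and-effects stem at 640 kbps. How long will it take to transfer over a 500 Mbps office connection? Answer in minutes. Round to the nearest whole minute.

3 minutes

18 min = 1080 s
Audio total: 160 + 640 = 800 kbps = 0.800 Mbps.
Total bitrate: 71.800 Mbps.
File: 71.800 Mbps × 1080 s = 77544.0 Mb.
At 500 Mbps: 77544.0 / 500 = 155.1 s ≈ 2.58 minutes.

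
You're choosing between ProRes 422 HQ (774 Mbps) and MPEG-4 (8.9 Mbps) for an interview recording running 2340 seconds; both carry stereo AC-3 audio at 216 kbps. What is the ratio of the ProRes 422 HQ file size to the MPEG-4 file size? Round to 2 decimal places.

84.93

Audio: 216 kbps = 0.216 Mbps.
ProRes 422 HQ: 774.216 Mbps × 2340 s = 1811665.4 Mb = 226.458 GB.
MPEG-4: 9.116 Mbps × 2340 s = 21331.4 Mb = 2.666 GB.
Ratio: 226.458 / 2.666 = 84.929.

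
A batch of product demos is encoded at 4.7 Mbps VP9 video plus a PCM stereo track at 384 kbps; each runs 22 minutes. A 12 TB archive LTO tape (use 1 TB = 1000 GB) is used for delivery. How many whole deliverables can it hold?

14305

22 min = 1320 s
Audio: 384 kbps = 0.384 Mbps.
Total bitrate: 5.084 Mbps.
Per item: 5.084 Mbps × 1320 s = 6,711 Mb = 838.9 MB.
Capacity: 12 TB = 96,000,000 Mb; 14305.13 items → 14305 complete.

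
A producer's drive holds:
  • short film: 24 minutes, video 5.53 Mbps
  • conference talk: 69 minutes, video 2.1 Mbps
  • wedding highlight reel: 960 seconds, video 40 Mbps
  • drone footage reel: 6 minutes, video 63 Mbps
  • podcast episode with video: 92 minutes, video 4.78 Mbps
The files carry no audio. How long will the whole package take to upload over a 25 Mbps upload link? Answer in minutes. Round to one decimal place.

short film: 5.530 Mbps × 1440 s = 7963.2 Mb
conference talk: 2.100 Mbps × 4140 s = 8694.0 Mb
wedding highlight reel: 40.000 Mbps × 960 s = 38400.0 Mb
drone footage reel: 63.000 Mbps × 360 s = 22680.0 Mb
podcast episode with video: 4.780 Mbps × 5520 s = 26385.6 Mb
Total: 104122.8 Mb = 13015.4 MB.
At 25 Mbps: 104122.8 / 25 = 4165 s ≈ 69.4 minutes.

69.4 minutes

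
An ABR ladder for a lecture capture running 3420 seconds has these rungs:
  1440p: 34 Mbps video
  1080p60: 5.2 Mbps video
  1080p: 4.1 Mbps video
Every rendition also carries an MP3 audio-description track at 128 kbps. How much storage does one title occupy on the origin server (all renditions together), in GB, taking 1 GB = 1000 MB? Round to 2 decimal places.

Audio: 128 kbps = 0.128 Mbps.
Sum of rendition bitrates: (34+0.128) + (5.2+0.128) + (4.1+0.128) = 43.684 Mbps.
× 3420 s = 149,399 Mb = 18,675 MB = 18.67 GB.

18.67 GB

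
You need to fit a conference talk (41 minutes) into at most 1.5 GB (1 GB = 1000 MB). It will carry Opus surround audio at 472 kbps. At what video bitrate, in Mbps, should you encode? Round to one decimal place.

Budget: 1.5 GB = 12000.0 Mb.
41 min = 2460 s
Total bitrate budget: 12000.0 Mb / 2460 s = 4.878 Mbps.
Audio: 472 kbps = 0.472 Mbps.
Video: 4.878 − 0.472 = 4.406 Mbps.

4.4 Mbps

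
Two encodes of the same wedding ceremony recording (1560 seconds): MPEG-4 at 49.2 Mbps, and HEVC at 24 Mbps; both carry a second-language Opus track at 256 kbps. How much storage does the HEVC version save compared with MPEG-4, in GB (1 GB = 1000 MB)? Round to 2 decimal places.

4.91 GB

Audio: 256 kbps = 0.256 Mbps.
MPEG-4: 49.456 Mbps × 1560 s = 77151.4 Mb = 9.644 GB.
HEVC: 24.256 Mbps × 1560 s = 37839.4 Mb = 4.730 GB.
Saving: 9.644 − 4.730 = 4.914 GB.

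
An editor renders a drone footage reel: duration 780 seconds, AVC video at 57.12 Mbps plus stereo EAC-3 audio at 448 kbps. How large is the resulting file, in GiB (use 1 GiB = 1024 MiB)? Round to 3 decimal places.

Audio: 448 kbps = 0.448 Mbps.
Total bitrate: 57.12 + 0.448 = 57.568 Mbps.
Stream data: 57.568 Mbps × 780 s = 44903.0 Mb.
44,903 Mb = 5,612,880,000 bytes ÷ 1,073,741,824 = 5.227 GiB.

5.227 GiB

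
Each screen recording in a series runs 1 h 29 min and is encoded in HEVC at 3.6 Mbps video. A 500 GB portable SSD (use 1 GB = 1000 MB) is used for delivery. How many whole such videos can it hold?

208

1 h 29 min = 89 min = 5340 s
Per item: 3.600 Mbps × 5340 s = 19,224 Mb = 2,403 MB.
Capacity: 500 GB = 4,000,000 Mb; 208.07 items → 208 complete.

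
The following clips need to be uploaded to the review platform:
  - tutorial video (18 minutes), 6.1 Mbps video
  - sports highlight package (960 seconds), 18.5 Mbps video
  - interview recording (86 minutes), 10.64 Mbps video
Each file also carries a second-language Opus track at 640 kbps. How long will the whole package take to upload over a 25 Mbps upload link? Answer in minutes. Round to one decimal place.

55.9 minutes

Audio: 640 kbps = 0.640 Mbps.
tutorial video: 6.740 Mbps × 1080 s = 7279.2 Mb
sports highlight package: 19.140 Mbps × 960 s = 18374.4 Mb
interview recording: 11.280 Mbps × 5160 s = 58204.8 Mb
Total: 83858.4 Mb = 10482.3 MB.
At 25 Mbps: 83858.4 / 25 = 3354 s ≈ 55.9 minutes.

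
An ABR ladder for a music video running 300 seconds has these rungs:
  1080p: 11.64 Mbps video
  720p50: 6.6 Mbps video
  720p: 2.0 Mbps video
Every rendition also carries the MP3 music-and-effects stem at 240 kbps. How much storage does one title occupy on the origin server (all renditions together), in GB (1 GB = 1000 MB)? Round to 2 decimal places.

0.79 GB

Audio: 240 kbps = 0.240 Mbps.
Sum of rendition bitrates: (11.64+0.240) + (6.6+0.240) + (2.0+0.240) = 20.960 Mbps.
× 300 s = 6,288 Mb = 786.0 MB = 0.786 GB.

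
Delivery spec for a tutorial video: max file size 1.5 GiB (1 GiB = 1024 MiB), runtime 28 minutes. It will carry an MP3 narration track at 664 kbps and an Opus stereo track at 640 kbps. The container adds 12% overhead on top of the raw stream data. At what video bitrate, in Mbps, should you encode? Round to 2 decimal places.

Budget: 1.5 GiB = 12884.9 Mb.
Stream payload after overhead: 12884.9 / 1.12 = 11504.4 Mb.
28 min = 1680 s
Total bitrate budget: 11504.4 Mb / 1680 s = 6.848 Mbps.
Audio total: 664 + 640 = 1304 kbps = 1.304 Mbps.
Video: 6.848 − 1.304 = 5.544 Mbps.

5.54 Mbps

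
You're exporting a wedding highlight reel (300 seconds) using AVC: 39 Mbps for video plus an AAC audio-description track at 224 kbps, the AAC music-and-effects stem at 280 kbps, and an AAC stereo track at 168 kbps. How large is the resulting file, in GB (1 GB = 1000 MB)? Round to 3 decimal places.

1.488 GB

Audio total: 224 + 280 + 168 = 672 kbps = 0.672 Mbps.
Total bitrate: 39 + 0.672 = 39.672 Mbps.
Stream data: 39.672 Mbps × 300 s = 11901.6 Mb.
11,902 Mb ÷ 8 = 1,488 MB → 1.488 GB.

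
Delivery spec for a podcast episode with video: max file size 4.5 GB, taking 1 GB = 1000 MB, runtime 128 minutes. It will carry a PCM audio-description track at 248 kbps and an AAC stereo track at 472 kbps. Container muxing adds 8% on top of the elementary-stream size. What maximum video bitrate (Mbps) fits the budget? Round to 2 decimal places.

Budget: 4.5 GB = 36000.0 Mb.
Stream payload after overhead: 36000.0 / 1.08 = 33333.3 Mb.
128 min = 7680 s
Total bitrate budget: 33333.3 Mb / 7680 s = 4.340 Mbps.
Audio total: 248 + 472 = 720 kbps = 0.720 Mbps.
Video: 4.340 − 0.720 = 3.620 Mbps.

3.62 Mbps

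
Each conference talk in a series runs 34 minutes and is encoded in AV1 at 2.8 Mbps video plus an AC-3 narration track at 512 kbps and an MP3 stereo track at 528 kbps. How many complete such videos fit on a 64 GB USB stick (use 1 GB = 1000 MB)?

65

34 min = 2040 s
Audio total: 512 + 528 = 1040 kbps = 1.040 Mbps.
Total bitrate: 3.840 Mbps.
Per item: 3.840 Mbps × 2040 s = 7,834 Mb = 979.2 MB.
Capacity: 64 GB = 512,000 Mb; 65.36 items → 65 complete.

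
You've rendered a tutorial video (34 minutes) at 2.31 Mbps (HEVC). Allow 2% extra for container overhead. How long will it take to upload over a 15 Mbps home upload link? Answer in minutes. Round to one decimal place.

5.3 minutes

34 min = 2040 s
File: 2.310 Mbps × 2040 s = 4712.4 Mb.
With 2% container overhead: ×1.02. → 4806.6 Mb.
At 15 Mbps: 4806.6 / 15 = 320.4 s ≈ 5.34 minutes.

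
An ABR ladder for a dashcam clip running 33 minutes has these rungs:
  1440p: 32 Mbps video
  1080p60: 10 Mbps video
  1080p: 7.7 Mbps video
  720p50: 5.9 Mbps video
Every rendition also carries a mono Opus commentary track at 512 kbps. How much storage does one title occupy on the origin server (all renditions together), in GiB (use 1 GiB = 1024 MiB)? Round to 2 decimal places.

13.29 GiB

33 min = 1980 s
Audio: 512 kbps = 0.512 Mbps.
Sum of rendition bitrates: (32+0.512) + (10+0.512) + (7.7+0.512) + (5.9+0.512) = 57.648 Mbps.
× 1980 s = 114,143 Mb = 14,268 MB = 13.29 GiB.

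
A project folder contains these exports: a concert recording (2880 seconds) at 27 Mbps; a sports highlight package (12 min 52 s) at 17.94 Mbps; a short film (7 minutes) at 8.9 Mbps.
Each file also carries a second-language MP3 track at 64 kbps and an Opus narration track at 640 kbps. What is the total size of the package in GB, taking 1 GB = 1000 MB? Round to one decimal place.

12.3 GB

Audio total: 64 + 640 = 704 kbps = 0.704 Mbps.
concert recording: 27.704 Mbps × 2880 s = 79787.5 Mb
sports highlight package: 18.644 Mbps × 772 s = 14393.2 Mb
short film: 9.604 Mbps × 420 s = 4033.7 Mb
Total: 98214.4 Mb = 12276.8 MB.
= 12.28 GB.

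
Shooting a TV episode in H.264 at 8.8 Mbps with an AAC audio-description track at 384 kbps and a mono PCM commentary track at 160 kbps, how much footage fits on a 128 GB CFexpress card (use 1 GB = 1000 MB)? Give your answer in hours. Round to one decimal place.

30.4 hours

Audio total: 384 + 160 = 544 kbps = 0.544 Mbps.
Total bitrate: 8.8 + 0.544 = 9.344 Mbps.
Capacity: 128 GB = 1,024,000 Mb.
Recording time: 1,024,000 / 9.344 = 109,589 s ≈ 30.4 hours.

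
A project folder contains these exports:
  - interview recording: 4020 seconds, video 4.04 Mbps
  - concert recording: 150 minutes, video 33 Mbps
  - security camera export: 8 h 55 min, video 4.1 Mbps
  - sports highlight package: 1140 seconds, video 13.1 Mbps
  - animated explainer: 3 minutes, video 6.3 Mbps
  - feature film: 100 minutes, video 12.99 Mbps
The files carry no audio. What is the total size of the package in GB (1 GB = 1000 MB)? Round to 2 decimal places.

67.36 GB

interview recording: 4.040 Mbps × 4020 s = 16240.8 Mb
concert recording: 33.000 Mbps × 9000 s = 297000.0 Mb
security camera export: 4.100 Mbps × 32100 s = 131610.0 Mb
sports highlight package: 13.100 Mbps × 1140 s = 14934.0 Mb
animated explainer: 6.300 Mbps × 180 s = 1134.0 Mb
feature film: 12.990 Mbps × 6000 s = 77940.0 Mb
Total: 538858.8 Mb = 67357.4 MB.
= 67.36 GB.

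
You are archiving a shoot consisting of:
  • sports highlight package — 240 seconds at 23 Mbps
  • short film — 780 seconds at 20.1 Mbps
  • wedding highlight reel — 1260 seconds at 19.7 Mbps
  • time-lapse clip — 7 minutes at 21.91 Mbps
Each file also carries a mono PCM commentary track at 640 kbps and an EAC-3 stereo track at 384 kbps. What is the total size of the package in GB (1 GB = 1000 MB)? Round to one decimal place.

7.2 GB

Audio total: 640 + 384 = 1024 kbps = 1.024 Mbps.
sports highlight package: 24.024 Mbps × 240 s = 5765.8 Mb
short film: 21.124 Mbps × 780 s = 16476.7 Mb
wedding highlight reel: 20.724 Mbps × 1260 s = 26112.2 Mb
time-lapse clip: 22.934 Mbps × 420 s = 9632.3 Mb
Total: 57987.0 Mb = 7248.4 MB.
= 7.248 GB.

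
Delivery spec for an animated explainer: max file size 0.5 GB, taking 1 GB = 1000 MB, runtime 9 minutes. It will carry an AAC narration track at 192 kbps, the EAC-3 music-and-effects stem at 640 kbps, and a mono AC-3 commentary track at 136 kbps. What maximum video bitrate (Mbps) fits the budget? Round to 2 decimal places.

Budget: 0.5 GB = 4000.0 Mb.
9 min = 540 s
Total bitrate budget: 4000.0 Mb / 540 s = 7.407 Mbps.
Audio total: 192 + 640 + 136 = 968 kbps = 0.968 Mbps.
Video: 7.407 − 0.968 = 6.439 Mbps.

6.44 Mbps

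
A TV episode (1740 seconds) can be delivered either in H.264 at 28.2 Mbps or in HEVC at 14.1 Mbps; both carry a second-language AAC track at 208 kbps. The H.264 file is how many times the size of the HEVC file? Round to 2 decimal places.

Audio: 208 kbps = 0.208 Mbps.
H.264: 28.408 Mbps × 1740 s = 49429.9 Mb = 6.179 GB.
HEVC: 14.308 Mbps × 1740 s = 24895.9 Mb = 3.112 GB.
Ratio: 6.179 / 3.112 = 1.985.

1.99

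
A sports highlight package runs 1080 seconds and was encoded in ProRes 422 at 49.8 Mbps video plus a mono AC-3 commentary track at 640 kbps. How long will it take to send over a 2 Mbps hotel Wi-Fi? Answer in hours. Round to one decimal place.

Audio: 640 kbps = 0.640 Mbps.
Total bitrate: 50.440 Mbps.
File: 50.440 Mbps × 1080 s = 54475.2 Mb.
At 2 Mbps: 54475.2 / 2 = 27237.6 s ≈ 7.57 hours.

7.6 hours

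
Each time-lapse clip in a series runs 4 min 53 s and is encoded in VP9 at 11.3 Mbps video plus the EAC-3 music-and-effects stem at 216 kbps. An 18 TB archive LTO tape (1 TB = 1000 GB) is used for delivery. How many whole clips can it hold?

42676

4 min 53 s = 293 s
Audio: 216 kbps = 0.216 Mbps.
Total bitrate: 11.516 Mbps.
Per item: 11.516 Mbps × 293 s = 3,374 Mb = 421.8 MB.
Capacity: 18 TB = 144,000,000 Mb; 42676.93 items → 42676 complete.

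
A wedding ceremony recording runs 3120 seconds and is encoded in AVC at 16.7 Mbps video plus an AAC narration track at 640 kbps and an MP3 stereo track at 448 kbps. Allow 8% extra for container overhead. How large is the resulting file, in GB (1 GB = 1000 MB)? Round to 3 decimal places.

Audio total: 640 + 448 = 1088 kbps = 1.088 Mbps.
Total bitrate: 16.7 + 1.088 = 17.788 Mbps.
Stream data: 17.788 Mbps × 3120 s = 55498.6 Mb.
With 8% container overhead: ×1.08.
59,938 Mb ÷ 8 = 7,492 MB → 7.492 GB.

7.492 GB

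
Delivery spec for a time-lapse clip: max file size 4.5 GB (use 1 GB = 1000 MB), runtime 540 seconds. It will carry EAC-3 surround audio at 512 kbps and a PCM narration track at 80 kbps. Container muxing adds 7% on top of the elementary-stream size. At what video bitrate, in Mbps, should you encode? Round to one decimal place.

Budget: 4.5 GB = 36000.0 Mb.
Stream payload after overhead: 36000.0 / 1.07 = 33644.9 Mb.
Total bitrate budget: 33644.9 Mb / 540 s = 62.305 Mbps.
Audio total: 512 + 80 = 592 kbps = 0.592 Mbps.
Video: 62.305 − 0.592 = 61.713 Mbps.

61.7 Mbps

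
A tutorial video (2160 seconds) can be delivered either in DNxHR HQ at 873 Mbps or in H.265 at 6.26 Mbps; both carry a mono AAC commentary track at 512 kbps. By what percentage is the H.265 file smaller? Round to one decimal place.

Audio: 512 kbps = 0.512 Mbps.
DNxHR HQ: 873.512 Mbps × 2160 s = 1886785.9 Mb = 219.651 GiB.
H.265: 6.772 Mbps × 2160 s = 14627.5 Mb = 1.703 GiB.
Reduction: (1 − 1.703/219.651) × 100 = 99.22%.

99.2%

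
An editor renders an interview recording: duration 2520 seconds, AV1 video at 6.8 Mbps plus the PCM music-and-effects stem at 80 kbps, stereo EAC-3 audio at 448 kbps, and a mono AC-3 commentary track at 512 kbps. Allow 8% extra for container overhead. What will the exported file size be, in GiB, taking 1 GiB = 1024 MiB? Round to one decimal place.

2.5 GiB

Audio total: 80 + 448 + 512 = 1040 kbps = 1.040 Mbps.
Total bitrate: 6.8 + 1.040 = 7.840 Mbps.
Stream data: 7.840 Mbps × 2520 s = 19756.8 Mb.
With 8% container overhead: ×1.08.
21,337 Mb = 2,667,168,000 bytes ÷ 1,073,741,824 = 2.484 GiB.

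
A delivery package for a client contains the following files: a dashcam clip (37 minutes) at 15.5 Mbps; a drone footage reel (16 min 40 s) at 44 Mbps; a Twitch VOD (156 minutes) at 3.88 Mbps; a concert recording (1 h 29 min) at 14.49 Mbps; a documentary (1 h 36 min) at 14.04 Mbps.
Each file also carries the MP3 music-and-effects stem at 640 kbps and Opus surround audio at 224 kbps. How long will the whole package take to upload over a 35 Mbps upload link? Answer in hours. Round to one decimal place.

2.3 hours

Audio total: 640 + 224 = 864 kbps = 0.864 Mbps.
dashcam clip: 16.364 Mbps × 2220 s = 36328.1 Mb
drone footage reel: 44.864 Mbps × 1000 s = 44864.0 Mb
Twitch VOD: 4.744 Mbps × 9360 s = 44403.8 Mb
concert recording: 15.354 Mbps × 5340 s = 81990.4 Mb
documentary: 14.904 Mbps × 5760 s = 85847.0 Mb
Total: 293433.3 Mb = 36679.2 MB.
At 35 Mbps: 293433.3 / 35 = 8384 s ≈ 2.33 hours.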